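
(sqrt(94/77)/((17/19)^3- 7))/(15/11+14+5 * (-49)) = 6859 * sqrt(7238)/762094200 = 0.00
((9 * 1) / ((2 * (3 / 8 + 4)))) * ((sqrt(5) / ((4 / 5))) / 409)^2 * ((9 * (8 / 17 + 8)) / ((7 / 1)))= 72900 / 139345073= 0.00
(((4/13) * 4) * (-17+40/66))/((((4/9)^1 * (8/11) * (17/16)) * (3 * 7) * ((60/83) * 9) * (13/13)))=-89806/208845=-0.43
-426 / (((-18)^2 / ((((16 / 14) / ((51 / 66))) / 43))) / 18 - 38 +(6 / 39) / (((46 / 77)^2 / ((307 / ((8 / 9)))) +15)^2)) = -29430839252543806464816 / 33529755769158044821417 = -0.88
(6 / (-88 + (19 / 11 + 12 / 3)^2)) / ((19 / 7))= -5082 / 126901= -0.04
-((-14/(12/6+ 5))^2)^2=-16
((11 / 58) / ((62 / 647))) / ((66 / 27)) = 5823 / 7192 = 0.81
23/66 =0.35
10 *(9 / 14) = 45 / 7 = 6.43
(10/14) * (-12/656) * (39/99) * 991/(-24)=64415/303072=0.21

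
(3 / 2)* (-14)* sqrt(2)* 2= -42* sqrt(2)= -59.40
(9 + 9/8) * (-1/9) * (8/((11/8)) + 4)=-243/22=-11.05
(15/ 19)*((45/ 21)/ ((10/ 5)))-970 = -257795/ 266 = -969.15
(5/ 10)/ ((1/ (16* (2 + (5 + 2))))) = 72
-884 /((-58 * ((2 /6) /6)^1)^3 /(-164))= -105687504 /24389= -4333.41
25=25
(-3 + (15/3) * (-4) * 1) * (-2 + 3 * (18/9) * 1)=-92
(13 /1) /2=13 /2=6.50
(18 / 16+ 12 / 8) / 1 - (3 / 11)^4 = 306813 / 117128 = 2.62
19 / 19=1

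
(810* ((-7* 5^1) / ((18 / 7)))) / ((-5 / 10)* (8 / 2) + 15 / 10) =22050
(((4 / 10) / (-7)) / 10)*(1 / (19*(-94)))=1 / 312550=0.00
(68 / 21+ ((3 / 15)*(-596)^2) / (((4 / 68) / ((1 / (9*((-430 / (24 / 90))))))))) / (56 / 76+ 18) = -385946563 / 90412875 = -4.27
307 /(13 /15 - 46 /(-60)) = 9210 /49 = 187.96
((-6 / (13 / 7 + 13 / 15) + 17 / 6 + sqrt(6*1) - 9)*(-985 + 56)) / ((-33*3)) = -55.55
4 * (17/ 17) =4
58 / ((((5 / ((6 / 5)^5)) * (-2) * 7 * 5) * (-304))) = 0.00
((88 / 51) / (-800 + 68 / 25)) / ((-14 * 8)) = 25 / 1293768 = 0.00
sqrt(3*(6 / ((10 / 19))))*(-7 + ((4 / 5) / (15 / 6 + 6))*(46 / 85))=-150621*sqrt(95) / 36125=-40.64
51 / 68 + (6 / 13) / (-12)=37 / 52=0.71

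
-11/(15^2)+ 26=5839/225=25.95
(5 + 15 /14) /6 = 85 /84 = 1.01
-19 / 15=-1.27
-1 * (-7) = 7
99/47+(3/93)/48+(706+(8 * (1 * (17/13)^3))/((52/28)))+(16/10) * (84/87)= 208325834867039/289629103920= 719.28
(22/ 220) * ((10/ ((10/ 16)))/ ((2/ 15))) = 12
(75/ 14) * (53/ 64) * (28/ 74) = 3975/ 2368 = 1.68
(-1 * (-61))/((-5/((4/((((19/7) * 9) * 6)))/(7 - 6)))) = -854/2565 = -0.33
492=492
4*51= 204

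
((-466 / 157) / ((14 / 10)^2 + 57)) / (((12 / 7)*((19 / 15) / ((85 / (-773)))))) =17329375 / 6797672332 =0.00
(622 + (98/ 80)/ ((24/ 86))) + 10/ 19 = 5717473/ 9120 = 626.92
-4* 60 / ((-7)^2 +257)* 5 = -200 / 51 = -3.92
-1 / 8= -0.12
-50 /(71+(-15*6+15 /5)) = 25 /8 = 3.12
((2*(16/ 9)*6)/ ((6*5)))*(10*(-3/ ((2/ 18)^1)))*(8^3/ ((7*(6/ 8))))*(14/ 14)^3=-131072/ 7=-18724.57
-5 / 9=-0.56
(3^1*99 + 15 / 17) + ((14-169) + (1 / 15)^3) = 8197892 / 57375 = 142.88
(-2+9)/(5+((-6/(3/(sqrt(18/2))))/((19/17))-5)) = -133/102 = -1.30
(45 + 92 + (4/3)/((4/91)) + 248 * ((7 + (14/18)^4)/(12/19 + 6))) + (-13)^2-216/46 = 824520041/1358127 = 607.10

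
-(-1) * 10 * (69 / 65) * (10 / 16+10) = 5865 / 52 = 112.79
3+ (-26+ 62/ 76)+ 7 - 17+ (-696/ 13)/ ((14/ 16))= -322877/ 3458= -93.37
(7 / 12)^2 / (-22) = -0.02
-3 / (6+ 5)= -3 / 11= -0.27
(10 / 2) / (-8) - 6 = -53 / 8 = -6.62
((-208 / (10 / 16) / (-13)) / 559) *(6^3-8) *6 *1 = 12288 / 215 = 57.15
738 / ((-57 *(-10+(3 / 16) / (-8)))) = 31488 / 24377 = 1.29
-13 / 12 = -1.08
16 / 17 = 0.94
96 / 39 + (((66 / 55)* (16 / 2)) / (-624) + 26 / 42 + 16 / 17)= 92968 / 23205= 4.01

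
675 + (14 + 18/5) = 3463/5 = 692.60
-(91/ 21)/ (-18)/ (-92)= -13/ 4968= -0.00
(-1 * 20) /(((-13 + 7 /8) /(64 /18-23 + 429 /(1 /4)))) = 2443040 /873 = 2798.44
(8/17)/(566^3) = 1/385308179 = 0.00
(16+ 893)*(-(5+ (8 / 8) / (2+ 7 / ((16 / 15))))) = -637209 / 137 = -4651.16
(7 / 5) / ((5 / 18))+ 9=351 / 25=14.04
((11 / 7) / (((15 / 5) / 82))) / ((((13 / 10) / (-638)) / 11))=-63302360 / 273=-231876.78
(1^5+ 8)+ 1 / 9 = 82 / 9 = 9.11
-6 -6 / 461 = -6.01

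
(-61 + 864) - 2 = 801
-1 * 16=-16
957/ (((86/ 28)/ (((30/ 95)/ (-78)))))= -13398/ 10621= -1.26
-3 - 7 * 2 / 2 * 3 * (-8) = 165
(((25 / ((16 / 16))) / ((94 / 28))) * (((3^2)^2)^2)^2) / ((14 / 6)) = 6457008150 / 47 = 137383152.13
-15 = -15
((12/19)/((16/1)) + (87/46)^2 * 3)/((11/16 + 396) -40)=1732080/57361057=0.03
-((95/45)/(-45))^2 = -361/164025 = -0.00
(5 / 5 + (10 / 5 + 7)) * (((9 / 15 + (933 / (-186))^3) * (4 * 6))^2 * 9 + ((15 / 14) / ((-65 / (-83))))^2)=60116150520368042959629 / 73494179823610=817971581.76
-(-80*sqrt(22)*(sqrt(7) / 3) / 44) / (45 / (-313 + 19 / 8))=-2485*sqrt(154) / 594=-51.92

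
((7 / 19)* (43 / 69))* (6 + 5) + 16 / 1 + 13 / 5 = 138478 / 6555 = 21.13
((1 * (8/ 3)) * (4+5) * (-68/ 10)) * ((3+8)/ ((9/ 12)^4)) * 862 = -660250624/ 135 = -4890745.36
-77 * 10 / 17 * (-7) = 5390 / 17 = 317.06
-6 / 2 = -3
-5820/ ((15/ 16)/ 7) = -43456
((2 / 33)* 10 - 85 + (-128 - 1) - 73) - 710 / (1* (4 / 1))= -30617 / 66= -463.89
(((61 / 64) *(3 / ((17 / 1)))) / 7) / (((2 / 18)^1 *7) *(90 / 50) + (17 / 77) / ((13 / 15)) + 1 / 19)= 0.01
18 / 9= 2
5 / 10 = 1 / 2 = 0.50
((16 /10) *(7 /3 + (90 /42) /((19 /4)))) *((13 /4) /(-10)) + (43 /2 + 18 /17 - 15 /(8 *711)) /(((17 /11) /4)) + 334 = 178061464859 /455478450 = 390.93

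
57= 57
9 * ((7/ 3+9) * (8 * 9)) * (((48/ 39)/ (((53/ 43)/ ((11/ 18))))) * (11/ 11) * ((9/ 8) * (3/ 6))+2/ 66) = 20792088/ 7579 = 2743.38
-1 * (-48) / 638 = 0.08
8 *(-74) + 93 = -499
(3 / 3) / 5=1 / 5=0.20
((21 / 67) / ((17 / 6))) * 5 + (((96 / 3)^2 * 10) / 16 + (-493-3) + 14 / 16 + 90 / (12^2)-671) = -1195829 / 2278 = -524.95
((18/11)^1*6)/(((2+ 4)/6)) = 9.82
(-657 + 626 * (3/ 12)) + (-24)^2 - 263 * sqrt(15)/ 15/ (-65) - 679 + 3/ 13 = -15685/ 26 + 263 * sqrt(15)/ 975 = -602.22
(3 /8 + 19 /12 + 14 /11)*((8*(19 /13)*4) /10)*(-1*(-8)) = 259312 /2145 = 120.89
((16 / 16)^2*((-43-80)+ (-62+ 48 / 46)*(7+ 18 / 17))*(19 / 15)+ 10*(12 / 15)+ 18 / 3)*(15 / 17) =-4481063 / 6647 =-674.15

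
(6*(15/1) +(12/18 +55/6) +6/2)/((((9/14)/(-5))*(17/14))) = -302330/459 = -658.67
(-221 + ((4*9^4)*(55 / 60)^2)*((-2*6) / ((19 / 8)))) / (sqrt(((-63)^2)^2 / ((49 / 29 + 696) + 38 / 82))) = -4242430*sqrt(246748414) / 89663679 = -743.23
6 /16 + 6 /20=0.68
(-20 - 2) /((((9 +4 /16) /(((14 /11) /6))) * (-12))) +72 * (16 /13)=383798 /4329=88.66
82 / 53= 1.55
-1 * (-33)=33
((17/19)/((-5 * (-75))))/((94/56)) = 476/334875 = 0.00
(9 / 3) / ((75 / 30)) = 6 / 5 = 1.20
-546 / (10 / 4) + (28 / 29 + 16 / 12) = -94004 / 435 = -216.10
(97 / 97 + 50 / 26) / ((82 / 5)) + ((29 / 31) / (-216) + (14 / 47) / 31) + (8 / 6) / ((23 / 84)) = 19495055471 / 3858054408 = 5.05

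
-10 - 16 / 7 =-86 / 7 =-12.29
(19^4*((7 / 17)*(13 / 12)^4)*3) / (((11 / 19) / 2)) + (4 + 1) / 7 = 3465276544771 / 4523904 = 765992.50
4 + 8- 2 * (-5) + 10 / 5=24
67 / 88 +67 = 5963 / 88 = 67.76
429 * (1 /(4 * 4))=429 /16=26.81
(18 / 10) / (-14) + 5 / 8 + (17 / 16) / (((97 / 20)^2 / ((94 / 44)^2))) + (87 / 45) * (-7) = -12270439789 / 956330760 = -12.83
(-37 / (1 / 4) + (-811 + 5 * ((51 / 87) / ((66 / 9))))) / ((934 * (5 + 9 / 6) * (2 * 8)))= -611587 / 61972768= -0.01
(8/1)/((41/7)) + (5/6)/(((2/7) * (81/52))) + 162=1646269/9963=165.24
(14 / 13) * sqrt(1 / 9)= 14 / 39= 0.36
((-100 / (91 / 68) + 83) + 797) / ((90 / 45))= 36640 / 91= 402.64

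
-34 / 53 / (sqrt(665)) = -34 * sqrt(665) / 35245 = -0.02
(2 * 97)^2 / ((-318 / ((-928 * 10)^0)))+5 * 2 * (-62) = -117398 / 159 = -738.35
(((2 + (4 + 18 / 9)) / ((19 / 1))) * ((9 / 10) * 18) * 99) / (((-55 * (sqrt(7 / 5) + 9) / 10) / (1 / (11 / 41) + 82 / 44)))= -3228012 / 41591 + 358668 * sqrt(35) / 207955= -67.41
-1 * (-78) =78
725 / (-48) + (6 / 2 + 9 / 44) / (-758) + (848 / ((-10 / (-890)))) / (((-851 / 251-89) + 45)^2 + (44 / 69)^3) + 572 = 5493055906476569921713 / 9302494843264397808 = 590.49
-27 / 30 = -0.90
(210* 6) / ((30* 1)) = 42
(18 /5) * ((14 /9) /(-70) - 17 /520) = -257 /1300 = -0.20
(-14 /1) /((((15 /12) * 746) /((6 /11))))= -168 /20515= -0.01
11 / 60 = 0.18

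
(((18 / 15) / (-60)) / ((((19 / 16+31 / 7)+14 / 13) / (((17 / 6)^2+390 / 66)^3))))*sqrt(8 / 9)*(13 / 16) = -198868467403697*sqrt(2) / 45386706024000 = -6.20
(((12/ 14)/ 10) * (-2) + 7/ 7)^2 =841/ 1225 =0.69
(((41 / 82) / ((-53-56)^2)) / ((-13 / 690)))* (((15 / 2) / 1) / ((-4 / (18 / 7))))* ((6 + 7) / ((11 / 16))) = 186300 / 914837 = 0.20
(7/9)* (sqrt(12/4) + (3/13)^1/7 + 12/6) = 7* sqrt(3)/9 + 185/117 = 2.93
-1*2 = -2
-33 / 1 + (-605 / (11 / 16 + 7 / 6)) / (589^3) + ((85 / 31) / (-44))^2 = -1161727031959723 / 35207990954576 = -33.00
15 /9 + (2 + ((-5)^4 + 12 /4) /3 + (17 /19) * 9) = 4200 /19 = 221.05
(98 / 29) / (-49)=-2 / 29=-0.07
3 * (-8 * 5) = -120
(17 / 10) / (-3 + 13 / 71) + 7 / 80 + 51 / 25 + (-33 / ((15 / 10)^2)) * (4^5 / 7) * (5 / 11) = -5111999 / 5250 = -973.71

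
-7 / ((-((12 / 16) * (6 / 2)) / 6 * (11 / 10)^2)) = 5600 / 363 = 15.43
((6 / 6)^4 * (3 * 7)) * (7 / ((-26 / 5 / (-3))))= 2205 / 26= 84.81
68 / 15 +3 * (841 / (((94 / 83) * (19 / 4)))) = 6342994 / 13395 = 473.53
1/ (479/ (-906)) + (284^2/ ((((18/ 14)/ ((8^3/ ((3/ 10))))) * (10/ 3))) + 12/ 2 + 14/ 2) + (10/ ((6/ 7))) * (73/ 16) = 2215445378815/ 68976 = 32119075.89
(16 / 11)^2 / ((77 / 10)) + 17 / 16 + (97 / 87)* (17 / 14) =34901915 / 12969264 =2.69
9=9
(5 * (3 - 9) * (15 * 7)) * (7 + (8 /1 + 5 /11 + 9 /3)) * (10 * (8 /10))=-5115600 /11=-465054.55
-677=-677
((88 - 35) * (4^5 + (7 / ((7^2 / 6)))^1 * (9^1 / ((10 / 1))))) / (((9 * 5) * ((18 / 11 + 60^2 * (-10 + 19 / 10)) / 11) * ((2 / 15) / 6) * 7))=-230015071 / 78581790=-2.93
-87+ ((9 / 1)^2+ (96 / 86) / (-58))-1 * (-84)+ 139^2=24190529 / 1247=19398.98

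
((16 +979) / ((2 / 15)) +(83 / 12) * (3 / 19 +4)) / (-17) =-100471 / 228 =-440.66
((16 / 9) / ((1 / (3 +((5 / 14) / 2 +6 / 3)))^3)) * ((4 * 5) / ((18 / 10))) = 76215625 / 27783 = 2743.25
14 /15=0.93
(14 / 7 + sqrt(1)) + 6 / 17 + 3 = 108 / 17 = 6.35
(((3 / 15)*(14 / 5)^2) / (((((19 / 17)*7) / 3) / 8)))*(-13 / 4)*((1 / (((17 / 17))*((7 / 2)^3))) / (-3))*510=1442688 / 23275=61.98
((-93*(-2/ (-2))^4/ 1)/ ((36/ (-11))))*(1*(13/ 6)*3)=4433/ 24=184.71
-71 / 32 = -2.22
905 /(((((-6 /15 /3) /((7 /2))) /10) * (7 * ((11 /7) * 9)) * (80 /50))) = -791875 /528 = -1499.76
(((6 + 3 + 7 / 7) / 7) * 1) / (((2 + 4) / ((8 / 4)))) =10 / 21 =0.48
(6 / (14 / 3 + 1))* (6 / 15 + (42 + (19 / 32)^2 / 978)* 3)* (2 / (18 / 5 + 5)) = 1898807157 / 61006336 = 31.12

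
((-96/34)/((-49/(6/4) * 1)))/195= 24/54145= 0.00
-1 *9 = -9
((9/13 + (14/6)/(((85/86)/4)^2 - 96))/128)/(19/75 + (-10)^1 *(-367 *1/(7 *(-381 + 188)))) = -9989404140275/4714945381138304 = -0.00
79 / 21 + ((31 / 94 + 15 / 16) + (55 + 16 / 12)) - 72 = -167987 / 15792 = -10.64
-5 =-5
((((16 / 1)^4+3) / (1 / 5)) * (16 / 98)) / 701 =2621560 / 34349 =76.32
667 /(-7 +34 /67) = -1541 /15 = -102.73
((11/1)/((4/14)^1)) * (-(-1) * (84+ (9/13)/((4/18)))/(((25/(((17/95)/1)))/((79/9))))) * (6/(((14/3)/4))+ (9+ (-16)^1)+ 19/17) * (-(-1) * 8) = -23094544/18525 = -1246.67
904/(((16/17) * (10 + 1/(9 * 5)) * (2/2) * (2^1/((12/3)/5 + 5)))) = 501381/1804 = 277.93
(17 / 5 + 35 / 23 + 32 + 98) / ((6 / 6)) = 15516 / 115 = 134.92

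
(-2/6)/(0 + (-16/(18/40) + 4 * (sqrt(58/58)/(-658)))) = 987/105298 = 0.01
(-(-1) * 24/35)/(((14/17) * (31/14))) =408/1085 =0.38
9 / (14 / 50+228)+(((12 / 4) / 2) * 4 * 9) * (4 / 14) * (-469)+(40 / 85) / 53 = -37207314271 / 5142007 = -7235.95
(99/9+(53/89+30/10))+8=2011/89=22.60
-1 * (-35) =35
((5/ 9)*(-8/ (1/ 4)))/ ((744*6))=-10/ 2511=-0.00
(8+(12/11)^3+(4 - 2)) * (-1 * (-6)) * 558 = 50347224/1331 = 37826.61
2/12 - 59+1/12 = -235/4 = -58.75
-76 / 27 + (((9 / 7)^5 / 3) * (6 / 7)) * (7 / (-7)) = -3.82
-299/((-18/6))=299/3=99.67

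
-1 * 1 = -1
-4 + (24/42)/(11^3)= -37264/9317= -4.00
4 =4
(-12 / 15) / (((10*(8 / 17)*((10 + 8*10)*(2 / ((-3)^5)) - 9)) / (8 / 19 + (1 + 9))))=0.18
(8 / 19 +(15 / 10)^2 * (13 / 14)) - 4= -1585 / 1064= -1.49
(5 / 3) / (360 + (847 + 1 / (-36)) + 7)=60 / 43703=0.00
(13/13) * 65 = 65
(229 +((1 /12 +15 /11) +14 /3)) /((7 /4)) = 10345 /77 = 134.35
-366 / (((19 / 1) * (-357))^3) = 122 / 104026550229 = 0.00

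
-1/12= -0.08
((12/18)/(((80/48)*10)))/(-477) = -1/11925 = -0.00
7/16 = 0.44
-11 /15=-0.73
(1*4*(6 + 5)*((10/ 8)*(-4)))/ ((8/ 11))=-605/ 2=-302.50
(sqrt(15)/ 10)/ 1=0.39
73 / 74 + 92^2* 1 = 626409 / 74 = 8464.99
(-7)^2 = 49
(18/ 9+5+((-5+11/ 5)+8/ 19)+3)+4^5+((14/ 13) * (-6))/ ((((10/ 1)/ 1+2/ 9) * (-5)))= 29306787/ 28405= 1031.75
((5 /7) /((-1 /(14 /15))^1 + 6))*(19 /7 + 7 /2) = 145 /161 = 0.90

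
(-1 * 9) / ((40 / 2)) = -9 / 20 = -0.45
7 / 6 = 1.17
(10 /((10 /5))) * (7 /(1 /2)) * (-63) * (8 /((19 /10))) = -352800 /19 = -18568.42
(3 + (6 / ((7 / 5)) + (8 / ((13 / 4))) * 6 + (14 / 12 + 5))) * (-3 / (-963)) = 0.09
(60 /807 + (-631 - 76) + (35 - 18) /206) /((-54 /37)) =484.32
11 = 11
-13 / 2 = -6.50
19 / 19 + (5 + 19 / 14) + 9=229 / 14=16.36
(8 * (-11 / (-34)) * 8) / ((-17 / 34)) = -704 / 17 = -41.41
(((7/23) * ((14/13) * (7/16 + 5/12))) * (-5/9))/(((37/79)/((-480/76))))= 2.10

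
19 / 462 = 0.04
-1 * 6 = -6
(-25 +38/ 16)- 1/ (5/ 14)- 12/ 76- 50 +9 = -50603/ 760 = -66.58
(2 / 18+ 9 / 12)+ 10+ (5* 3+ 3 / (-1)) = 823 / 36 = 22.86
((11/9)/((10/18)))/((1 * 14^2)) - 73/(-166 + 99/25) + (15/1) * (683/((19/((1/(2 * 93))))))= 7858413779/2338318220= 3.36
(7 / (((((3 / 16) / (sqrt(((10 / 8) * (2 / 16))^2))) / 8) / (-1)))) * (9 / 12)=-35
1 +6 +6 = 13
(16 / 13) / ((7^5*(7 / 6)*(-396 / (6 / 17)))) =-16 / 286004719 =-0.00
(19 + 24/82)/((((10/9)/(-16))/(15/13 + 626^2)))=-290136439656/2665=-108869208.13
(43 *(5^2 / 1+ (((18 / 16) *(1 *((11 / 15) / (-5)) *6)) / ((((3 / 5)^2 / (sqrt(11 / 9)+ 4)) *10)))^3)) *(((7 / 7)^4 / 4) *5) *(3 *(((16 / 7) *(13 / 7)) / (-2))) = -626902289 / 78400+ 329604847 *sqrt(11) / 2822400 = -7608.88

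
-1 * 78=-78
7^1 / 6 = 7 / 6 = 1.17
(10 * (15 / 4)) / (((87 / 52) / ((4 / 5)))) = 520 / 29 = 17.93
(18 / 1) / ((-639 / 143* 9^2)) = -286 / 5751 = -0.05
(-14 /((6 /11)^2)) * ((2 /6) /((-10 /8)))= 1694 /135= 12.55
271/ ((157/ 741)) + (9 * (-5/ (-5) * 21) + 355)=286219/ 157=1823.05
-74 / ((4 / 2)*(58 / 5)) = -185 / 58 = -3.19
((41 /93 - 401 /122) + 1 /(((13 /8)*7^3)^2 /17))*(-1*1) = 642019307723 /225588898626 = 2.85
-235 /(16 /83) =-19505 /16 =-1219.06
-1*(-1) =1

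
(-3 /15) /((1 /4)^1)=-4 /5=-0.80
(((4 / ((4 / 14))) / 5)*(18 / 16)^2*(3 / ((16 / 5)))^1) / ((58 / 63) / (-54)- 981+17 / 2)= -2893401 / 846976768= -0.00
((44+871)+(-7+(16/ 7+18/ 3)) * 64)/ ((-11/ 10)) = -69810/ 77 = -906.62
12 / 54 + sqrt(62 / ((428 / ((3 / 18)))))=sqrt(9951) / 642 + 2 / 9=0.38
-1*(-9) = 9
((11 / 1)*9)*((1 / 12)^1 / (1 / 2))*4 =66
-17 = -17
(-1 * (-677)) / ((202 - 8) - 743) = -677 / 549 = -1.23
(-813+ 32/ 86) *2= -69886/ 43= -1625.26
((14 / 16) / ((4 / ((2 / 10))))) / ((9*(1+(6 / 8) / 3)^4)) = 56 / 28125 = 0.00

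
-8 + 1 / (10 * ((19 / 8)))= -756 / 95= -7.96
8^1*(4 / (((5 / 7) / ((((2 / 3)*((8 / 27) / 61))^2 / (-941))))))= -57344 / 114865428105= -0.00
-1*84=-84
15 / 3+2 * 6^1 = 17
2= 2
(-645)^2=416025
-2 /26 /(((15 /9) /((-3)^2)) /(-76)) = 31.57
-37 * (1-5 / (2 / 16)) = 1443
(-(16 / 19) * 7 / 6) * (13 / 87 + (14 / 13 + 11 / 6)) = -21532 / 7163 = -3.01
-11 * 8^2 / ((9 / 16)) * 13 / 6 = -73216 / 27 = -2711.70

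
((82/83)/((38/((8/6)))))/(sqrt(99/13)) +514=164*sqrt(143)/156123 +514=514.01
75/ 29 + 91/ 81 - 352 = -818134/ 2349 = -348.29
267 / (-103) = -2.59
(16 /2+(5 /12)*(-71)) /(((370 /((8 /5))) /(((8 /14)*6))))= -8 /25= -0.32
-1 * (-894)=894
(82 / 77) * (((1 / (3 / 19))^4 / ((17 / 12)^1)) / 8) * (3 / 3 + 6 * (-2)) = -5343161 / 3213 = -1662.98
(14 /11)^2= 196 /121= 1.62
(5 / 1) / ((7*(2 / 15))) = 75 / 14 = 5.36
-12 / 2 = -6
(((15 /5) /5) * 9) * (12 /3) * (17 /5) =1836 /25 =73.44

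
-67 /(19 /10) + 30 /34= -11105 /323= -34.38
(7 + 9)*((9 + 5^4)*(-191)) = -1937504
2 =2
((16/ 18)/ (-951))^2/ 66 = 32/ 2417463873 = 0.00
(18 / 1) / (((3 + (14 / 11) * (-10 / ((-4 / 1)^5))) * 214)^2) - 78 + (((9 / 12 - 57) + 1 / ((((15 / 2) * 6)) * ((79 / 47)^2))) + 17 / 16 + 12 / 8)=-487496652406643746991 / 3702142816435008720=-131.68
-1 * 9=-9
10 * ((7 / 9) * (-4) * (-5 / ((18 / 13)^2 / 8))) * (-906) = -142906400 / 243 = -588092.18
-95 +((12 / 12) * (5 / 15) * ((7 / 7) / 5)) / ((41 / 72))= -19451 / 205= -94.88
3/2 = 1.50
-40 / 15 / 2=-4 / 3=-1.33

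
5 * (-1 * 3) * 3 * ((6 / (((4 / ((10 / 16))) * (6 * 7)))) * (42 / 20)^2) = -567 / 128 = -4.43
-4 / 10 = -2 / 5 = -0.40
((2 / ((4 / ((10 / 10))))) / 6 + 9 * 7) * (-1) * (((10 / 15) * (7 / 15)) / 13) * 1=-5299 / 3510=-1.51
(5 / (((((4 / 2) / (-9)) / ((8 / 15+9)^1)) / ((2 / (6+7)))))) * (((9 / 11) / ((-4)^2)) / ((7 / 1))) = -27 / 112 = -0.24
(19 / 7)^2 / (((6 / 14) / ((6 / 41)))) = 2.52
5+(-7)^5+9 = -16793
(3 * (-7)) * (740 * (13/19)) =-202020/19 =-10632.63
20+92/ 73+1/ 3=4729/ 219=21.59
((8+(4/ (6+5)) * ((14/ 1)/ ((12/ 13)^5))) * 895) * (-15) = -23879508425/ 114048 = -209381.21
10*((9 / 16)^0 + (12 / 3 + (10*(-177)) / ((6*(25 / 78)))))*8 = -73232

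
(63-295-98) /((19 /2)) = -660 /19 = -34.74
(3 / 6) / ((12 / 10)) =5 / 12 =0.42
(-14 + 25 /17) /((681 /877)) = -62267 /3859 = -16.14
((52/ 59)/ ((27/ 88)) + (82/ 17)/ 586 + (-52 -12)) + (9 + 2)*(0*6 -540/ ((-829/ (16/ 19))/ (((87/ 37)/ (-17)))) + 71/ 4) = 2465585123548807/ 18497036963484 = 133.30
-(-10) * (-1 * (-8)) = 80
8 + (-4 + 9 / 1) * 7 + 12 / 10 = 221 / 5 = 44.20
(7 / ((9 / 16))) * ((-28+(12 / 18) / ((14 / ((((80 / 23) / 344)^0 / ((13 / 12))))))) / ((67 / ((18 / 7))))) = -81408 / 6097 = -13.35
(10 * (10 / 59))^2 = 10000 / 3481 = 2.87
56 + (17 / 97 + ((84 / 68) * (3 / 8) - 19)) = 496527 / 13192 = 37.64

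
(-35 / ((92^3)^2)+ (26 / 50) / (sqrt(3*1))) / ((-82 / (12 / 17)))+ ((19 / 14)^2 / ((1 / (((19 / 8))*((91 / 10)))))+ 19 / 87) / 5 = 8.00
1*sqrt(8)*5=10*sqrt(2)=14.14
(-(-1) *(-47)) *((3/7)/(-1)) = 141/7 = 20.14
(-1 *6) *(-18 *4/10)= 216/5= 43.20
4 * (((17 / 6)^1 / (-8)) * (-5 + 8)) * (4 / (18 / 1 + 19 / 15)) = -0.88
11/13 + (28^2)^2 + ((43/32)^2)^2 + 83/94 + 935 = 394399999190131/640679936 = 615595.99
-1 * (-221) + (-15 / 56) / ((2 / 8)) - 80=1959 / 14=139.93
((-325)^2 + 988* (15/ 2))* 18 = 2034630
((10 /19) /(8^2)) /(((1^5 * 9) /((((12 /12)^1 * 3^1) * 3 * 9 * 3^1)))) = 0.22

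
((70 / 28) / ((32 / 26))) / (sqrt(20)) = 13 * sqrt(5) / 64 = 0.45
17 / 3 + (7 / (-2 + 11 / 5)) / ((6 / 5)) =209 / 6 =34.83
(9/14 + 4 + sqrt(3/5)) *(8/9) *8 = 64 *sqrt(15)/45 + 2080/63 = 38.52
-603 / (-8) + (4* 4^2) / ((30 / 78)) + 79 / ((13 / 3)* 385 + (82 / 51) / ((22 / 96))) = 9091265201 / 37594840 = 241.82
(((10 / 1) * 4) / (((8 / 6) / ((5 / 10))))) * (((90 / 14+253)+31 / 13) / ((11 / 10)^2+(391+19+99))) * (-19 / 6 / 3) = -113168750 / 13928733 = -8.12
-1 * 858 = -858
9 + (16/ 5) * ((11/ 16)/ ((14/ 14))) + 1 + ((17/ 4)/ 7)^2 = 49269/ 3920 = 12.57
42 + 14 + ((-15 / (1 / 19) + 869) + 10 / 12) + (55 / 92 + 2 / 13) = 2302007 / 3588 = 641.59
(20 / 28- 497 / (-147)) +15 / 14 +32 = 223 / 6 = 37.17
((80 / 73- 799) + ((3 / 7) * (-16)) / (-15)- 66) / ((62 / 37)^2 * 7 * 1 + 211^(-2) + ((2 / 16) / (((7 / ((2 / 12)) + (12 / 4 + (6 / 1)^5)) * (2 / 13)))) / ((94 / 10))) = -790815290504511031056 / 18001889893022864395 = -43.93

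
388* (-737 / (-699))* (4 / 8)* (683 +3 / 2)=97868441 / 699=140012.08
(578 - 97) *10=4810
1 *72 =72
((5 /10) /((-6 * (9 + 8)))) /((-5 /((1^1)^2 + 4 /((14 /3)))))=13 /7140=0.00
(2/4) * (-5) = -5/2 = -2.50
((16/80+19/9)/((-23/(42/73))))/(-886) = 728/11156955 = 0.00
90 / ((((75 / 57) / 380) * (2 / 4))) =51984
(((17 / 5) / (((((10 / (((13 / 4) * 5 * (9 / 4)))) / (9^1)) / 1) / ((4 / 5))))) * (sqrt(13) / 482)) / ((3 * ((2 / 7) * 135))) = 0.01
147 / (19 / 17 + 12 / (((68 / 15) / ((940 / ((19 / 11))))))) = 6783 / 66523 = 0.10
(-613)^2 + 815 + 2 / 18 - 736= 3382633 / 9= 375848.11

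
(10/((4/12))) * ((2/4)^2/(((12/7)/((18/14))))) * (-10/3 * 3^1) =-225/4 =-56.25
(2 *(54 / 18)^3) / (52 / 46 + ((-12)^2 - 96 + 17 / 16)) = 1.08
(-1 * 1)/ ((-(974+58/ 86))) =43/ 41911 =0.00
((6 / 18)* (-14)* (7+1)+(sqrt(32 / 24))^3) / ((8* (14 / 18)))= -6+sqrt(3) / 7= -5.75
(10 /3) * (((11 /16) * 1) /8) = 55 /192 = 0.29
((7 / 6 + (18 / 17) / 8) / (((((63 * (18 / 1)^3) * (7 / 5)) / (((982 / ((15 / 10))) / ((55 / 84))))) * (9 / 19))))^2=6111698674225 / 215083397599555716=0.00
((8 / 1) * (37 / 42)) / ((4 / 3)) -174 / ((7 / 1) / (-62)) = 10825 / 7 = 1546.43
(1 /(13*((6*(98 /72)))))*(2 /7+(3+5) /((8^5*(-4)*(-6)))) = 196615 /73056256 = 0.00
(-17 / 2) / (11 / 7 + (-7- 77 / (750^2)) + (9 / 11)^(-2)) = 301218750 / 139442351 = 2.16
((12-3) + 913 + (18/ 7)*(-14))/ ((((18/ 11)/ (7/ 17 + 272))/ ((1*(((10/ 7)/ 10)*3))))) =63212.50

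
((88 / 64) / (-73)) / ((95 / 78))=-429 / 27740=-0.02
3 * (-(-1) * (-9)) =-27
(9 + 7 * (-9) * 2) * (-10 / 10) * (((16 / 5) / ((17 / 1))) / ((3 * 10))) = 312 / 425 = 0.73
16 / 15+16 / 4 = 76 / 15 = 5.07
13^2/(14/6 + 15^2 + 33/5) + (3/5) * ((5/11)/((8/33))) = 51861/28072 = 1.85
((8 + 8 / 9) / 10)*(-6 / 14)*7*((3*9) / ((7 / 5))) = -360 / 7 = -51.43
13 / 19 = 0.68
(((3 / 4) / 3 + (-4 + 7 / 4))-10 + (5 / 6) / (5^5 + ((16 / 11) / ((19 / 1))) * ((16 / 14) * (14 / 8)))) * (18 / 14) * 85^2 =-2855165725 / 25614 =-111468.95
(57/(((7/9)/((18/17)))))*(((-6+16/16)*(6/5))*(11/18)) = -33858/119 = -284.52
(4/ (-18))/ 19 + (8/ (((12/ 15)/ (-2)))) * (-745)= 2547898/ 171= 14899.99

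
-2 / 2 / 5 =-1 / 5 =-0.20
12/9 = 1.33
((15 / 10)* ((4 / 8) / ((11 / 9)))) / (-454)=-27 / 19976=-0.00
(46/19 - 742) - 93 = -15819/19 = -832.58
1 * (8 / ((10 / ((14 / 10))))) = 28 / 25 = 1.12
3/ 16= 0.19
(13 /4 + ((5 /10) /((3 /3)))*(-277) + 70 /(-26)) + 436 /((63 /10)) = -225179 /3276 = -68.74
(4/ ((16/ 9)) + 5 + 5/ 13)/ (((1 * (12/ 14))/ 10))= 13895/ 156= 89.07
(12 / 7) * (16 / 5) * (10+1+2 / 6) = 2176 / 35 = 62.17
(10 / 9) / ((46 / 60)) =100 / 69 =1.45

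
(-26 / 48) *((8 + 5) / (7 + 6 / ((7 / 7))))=-0.54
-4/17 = -0.24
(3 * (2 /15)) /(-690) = -1 /1725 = -0.00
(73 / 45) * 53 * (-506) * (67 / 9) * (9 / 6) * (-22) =1442835218 / 135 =10687668.28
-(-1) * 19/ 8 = 19/ 8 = 2.38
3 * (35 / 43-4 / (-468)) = 4138 / 1677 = 2.47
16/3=5.33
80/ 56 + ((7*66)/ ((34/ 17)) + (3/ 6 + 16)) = 248.93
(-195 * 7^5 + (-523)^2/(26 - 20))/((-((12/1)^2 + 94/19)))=368422559/16980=21697.44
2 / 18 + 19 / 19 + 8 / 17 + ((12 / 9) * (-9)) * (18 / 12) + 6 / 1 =-1594 / 153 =-10.42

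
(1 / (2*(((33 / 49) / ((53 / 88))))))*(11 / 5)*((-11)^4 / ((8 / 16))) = 28805.06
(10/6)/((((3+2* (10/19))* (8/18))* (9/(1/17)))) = 95/15708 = 0.01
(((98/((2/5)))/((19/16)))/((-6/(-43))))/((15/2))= 33712/171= 197.15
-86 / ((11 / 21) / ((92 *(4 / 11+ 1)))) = -2492280 / 121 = -20597.36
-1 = -1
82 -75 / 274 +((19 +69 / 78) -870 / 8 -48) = -392811 / 7124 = -55.14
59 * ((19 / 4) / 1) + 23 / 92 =561 / 2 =280.50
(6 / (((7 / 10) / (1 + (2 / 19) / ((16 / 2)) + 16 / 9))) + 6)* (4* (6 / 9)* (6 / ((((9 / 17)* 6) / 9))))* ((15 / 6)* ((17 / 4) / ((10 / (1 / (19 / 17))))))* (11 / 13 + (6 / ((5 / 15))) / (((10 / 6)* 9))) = 58656307 / 22230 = 2638.61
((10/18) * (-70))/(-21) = 50/27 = 1.85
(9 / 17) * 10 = 5.29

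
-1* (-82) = 82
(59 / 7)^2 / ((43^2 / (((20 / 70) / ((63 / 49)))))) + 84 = 68501318 / 815409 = 84.01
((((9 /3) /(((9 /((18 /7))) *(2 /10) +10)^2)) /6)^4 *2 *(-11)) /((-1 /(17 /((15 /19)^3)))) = 128263300000 /463910268554618427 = 0.00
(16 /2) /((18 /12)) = 16 /3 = 5.33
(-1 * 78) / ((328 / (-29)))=1131 / 164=6.90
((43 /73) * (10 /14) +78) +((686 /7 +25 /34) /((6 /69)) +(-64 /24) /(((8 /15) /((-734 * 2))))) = 297230105 /34748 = 8553.88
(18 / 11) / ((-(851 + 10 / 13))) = -78 / 40601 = -0.00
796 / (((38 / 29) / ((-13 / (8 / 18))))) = -675207 / 38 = -17768.61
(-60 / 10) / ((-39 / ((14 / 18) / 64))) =7 / 3744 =0.00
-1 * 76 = -76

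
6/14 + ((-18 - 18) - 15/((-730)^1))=-36333/1022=-35.55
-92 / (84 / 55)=-60.24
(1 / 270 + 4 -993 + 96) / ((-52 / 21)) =1687763 / 4680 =360.63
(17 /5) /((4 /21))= 357 /20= 17.85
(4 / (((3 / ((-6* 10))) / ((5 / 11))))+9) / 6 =-301 / 66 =-4.56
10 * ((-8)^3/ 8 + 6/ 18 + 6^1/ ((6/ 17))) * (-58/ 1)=81200/ 3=27066.67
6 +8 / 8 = 7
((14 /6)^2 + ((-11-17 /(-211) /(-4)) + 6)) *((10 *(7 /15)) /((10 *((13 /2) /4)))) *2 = 90244 /370305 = 0.24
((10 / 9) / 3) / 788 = 5 / 10638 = 0.00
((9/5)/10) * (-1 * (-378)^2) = -25719.12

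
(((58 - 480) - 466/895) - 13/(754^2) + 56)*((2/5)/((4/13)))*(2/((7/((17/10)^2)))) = -4145898990383/10537730000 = -393.43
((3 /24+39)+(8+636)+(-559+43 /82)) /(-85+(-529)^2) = 40885 /91759968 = 0.00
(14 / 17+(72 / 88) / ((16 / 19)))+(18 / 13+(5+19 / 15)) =9.45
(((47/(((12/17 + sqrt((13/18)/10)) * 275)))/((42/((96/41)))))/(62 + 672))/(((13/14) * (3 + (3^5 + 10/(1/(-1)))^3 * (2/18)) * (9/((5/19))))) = 0.00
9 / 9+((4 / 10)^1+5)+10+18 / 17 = 1484 / 85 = 17.46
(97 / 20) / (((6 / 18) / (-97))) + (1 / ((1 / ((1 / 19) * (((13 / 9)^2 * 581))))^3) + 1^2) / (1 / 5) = 1297095.75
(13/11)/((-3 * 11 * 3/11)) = -13/99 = -0.13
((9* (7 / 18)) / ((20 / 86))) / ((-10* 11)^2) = 301 / 242000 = 0.00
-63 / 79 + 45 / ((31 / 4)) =12267 / 2449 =5.01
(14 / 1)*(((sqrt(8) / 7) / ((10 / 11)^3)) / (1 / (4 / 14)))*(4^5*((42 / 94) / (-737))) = -371712*sqrt(2) / 393625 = -1.34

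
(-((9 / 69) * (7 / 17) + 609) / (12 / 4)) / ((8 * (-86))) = 19845 / 67252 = 0.30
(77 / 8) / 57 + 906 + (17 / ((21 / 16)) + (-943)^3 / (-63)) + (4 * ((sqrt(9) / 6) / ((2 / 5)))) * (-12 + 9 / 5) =127469707793 / 9576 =13311372.99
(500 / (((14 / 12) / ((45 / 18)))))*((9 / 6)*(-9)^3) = -8201250 / 7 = -1171607.14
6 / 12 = 1 / 2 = 0.50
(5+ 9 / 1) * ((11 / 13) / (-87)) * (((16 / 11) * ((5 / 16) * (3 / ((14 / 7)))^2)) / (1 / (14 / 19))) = -735 / 7163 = -0.10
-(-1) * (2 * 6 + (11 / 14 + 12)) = 347 / 14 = 24.79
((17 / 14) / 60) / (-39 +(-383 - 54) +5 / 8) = -17 / 399315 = -0.00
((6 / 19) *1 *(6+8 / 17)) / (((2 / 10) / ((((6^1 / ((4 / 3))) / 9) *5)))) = 8250 / 323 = 25.54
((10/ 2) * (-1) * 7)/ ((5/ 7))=-49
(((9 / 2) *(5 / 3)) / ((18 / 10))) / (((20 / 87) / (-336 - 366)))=-12723.75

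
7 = 7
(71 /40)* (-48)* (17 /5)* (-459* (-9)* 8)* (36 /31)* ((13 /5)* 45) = -1008073190592 /775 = -1300739600.76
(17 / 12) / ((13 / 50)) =425 / 78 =5.45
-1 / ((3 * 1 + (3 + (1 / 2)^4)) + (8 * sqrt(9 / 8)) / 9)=-13968 / 82633 + 1536 * sqrt(2) / 82633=-0.14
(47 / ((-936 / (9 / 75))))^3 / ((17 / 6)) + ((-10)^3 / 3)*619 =-277428372000103823 / 1344564000000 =-206333.33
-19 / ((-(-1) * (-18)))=19 / 18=1.06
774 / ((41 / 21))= 16254 / 41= 396.44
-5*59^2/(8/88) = -191455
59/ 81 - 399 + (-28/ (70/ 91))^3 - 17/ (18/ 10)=-492442133/ 10125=-48636.26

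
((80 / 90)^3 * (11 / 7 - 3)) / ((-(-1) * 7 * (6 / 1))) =-2560 / 107163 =-0.02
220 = 220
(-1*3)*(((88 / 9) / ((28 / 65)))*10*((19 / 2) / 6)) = -67925 / 63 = -1078.17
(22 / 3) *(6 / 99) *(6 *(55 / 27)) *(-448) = -197120 / 81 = -2433.58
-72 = -72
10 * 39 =390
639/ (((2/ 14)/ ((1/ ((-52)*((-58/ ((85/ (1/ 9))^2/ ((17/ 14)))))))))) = 1077881175/ 1508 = 714775.31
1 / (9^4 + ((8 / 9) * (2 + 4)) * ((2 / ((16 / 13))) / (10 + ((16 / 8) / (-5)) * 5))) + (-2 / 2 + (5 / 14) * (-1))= -1495987 / 1102430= -1.36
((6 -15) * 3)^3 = -19683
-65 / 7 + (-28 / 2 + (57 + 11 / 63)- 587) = -4978 / 9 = -553.11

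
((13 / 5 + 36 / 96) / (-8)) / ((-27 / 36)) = 119 / 240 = 0.50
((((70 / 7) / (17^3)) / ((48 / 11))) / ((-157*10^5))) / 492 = -0.00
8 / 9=0.89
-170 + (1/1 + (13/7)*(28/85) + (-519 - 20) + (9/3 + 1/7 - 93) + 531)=-158416/595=-266.25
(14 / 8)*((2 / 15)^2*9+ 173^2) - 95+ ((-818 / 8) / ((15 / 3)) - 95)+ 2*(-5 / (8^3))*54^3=39272089 / 800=49090.11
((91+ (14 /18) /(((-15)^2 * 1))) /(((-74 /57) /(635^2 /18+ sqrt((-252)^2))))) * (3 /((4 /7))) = -4997010338033 /599400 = -8336687.25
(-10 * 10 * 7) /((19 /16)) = -11200 /19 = -589.47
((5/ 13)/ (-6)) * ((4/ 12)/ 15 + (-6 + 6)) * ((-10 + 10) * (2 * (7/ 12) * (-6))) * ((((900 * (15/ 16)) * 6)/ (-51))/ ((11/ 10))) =0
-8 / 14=-4 / 7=-0.57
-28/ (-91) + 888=11548/ 13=888.31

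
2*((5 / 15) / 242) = 1 / 363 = 0.00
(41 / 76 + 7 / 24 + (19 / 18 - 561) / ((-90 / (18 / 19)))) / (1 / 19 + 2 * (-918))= -46001 / 12557880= -0.00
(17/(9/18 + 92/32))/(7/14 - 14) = -272/729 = -0.37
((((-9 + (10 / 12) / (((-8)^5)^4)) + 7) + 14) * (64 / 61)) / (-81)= -83010348331692982277 / 534054858212102897664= -0.16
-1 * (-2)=2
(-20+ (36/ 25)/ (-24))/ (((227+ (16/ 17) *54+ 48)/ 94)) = -5.79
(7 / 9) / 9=7 / 81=0.09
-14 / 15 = -0.93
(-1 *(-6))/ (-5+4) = -6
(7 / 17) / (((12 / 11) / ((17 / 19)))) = 77 / 228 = 0.34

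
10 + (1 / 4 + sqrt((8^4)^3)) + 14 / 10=5243113 / 20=262155.65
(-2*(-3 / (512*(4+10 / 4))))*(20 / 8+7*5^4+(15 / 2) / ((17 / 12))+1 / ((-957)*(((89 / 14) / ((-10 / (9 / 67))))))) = 114228810275 / 14456242944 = 7.90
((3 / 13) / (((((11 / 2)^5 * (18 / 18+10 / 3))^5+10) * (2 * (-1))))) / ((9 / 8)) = -10871635968 / 522970561599004854506064616505939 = -0.00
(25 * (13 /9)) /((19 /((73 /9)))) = 23725 /1539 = 15.42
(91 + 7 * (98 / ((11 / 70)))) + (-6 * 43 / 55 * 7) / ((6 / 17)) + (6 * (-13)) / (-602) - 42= 71543223 / 16555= 4321.55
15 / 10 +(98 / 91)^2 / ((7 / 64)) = 4091 / 338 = 12.10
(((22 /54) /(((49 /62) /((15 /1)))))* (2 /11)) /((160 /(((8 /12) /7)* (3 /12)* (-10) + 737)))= 59954 /9261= 6.47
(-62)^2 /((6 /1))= 1922 /3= 640.67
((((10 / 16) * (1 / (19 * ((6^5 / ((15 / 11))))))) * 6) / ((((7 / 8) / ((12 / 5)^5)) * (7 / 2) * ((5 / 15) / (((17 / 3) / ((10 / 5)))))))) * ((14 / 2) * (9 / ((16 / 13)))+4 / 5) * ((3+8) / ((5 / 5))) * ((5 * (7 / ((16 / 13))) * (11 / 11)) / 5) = 8272251 / 332500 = 24.88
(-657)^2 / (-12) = -143883 / 4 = -35970.75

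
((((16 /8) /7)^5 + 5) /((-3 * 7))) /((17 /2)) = -168134 /6000099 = -0.03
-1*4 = -4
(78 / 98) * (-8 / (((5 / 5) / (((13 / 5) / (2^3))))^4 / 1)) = -1113879 / 15680000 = -0.07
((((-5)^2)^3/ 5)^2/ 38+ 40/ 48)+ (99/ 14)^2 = 2871661717/ 11172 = 257040.97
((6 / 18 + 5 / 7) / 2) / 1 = 11 / 21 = 0.52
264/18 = 44/3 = 14.67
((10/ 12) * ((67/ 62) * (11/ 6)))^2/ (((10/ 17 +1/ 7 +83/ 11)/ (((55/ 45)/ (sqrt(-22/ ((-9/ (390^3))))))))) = 711008221 * sqrt(2145)/ 985116678354432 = 0.00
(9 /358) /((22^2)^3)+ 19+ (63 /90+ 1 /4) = 4048853061837 /202950028160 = 19.95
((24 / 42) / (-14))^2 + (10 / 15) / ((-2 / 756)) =-252.00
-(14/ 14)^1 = -1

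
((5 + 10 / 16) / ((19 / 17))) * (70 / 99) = 2975 / 836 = 3.56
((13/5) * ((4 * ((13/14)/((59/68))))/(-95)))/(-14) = 11492/1373225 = 0.01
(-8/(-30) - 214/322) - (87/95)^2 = -5390432/4359075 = -1.24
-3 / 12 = -1 / 4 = -0.25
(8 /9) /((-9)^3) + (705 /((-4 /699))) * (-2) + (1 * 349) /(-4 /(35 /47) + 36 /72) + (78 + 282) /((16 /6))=1102814241649 /4474602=246460.86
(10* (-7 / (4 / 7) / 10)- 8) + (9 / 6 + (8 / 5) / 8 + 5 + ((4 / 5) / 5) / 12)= -4061 / 300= -13.54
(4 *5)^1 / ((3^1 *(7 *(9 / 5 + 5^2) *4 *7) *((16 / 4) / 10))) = 125 / 39396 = 0.00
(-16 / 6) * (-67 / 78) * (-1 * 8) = -2144 / 117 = -18.32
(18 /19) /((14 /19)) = 9 /7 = 1.29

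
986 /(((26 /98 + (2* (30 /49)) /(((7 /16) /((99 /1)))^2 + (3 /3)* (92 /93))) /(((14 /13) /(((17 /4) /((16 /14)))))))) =1999362343552 /10524690241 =189.97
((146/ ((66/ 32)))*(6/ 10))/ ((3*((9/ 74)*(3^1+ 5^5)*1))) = 21608/ 580635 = 0.04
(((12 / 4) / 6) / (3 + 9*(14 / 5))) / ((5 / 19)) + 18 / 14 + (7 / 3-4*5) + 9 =-14437 / 1974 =-7.31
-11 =-11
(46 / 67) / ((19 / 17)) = 782 / 1273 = 0.61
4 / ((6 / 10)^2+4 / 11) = 1100 / 199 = 5.53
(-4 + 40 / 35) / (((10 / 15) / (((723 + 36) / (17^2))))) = -22770 / 2023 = -11.26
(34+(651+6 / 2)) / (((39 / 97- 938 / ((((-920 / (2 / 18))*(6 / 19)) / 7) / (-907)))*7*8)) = -207215280 / 38408281261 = -0.01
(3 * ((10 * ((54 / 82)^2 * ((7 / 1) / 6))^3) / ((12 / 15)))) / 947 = 369125632575 / 71973579459632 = 0.01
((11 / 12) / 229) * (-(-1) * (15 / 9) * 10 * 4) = 550 / 2061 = 0.27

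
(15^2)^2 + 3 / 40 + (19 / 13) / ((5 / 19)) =50630.63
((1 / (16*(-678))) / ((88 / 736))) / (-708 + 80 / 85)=391 / 358580640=0.00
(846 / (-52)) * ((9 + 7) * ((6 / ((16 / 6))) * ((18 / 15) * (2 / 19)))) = -91368 / 1235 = -73.98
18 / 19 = 0.95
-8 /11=-0.73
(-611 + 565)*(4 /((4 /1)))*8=-368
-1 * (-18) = 18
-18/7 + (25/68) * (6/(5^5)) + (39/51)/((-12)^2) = -5495113/2142000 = -2.57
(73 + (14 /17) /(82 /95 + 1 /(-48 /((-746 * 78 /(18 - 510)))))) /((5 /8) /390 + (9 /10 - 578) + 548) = -1150617932880 /461900923741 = -2.49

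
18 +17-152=-117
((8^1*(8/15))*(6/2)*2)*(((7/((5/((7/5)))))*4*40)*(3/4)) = 150528/25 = 6021.12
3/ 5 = 0.60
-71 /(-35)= 71 /35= 2.03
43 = 43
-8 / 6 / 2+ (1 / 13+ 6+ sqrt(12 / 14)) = sqrt(42) / 7+ 211 / 39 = 6.34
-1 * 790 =-790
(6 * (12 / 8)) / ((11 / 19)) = 171 / 11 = 15.55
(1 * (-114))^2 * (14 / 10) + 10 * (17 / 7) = 637654 / 35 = 18218.69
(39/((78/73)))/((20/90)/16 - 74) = -2628/5327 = -0.49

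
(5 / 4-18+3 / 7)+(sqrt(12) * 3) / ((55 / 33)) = -457 / 28+18 * sqrt(3) / 5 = -10.09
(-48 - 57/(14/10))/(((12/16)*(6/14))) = -276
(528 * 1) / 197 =528 / 197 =2.68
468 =468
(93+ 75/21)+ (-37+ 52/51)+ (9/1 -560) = -175076/357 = -490.41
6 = 6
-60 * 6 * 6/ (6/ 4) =-1440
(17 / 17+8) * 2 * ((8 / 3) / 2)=24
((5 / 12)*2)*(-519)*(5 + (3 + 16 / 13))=-51900 / 13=-3992.31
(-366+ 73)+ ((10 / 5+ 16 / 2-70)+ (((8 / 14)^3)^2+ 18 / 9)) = -41290703 / 117649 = -350.97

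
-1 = -1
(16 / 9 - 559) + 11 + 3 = -4889 / 9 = -543.22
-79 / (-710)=79 / 710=0.11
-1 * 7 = -7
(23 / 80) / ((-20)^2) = 0.00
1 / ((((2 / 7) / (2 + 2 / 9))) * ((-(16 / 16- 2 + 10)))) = -70 / 81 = -0.86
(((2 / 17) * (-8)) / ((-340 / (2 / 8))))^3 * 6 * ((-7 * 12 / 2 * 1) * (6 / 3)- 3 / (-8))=-2007 / 12068784500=-0.00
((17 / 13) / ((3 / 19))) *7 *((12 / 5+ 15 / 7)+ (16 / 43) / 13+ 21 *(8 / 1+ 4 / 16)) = 4494967807 / 436020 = 10309.09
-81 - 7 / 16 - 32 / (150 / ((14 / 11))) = -1078559 / 13200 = -81.71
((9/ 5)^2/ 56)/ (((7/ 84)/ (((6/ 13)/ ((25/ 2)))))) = 1458/ 56875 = 0.03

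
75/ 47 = 1.60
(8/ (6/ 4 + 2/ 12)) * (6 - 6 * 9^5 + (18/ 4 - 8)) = -8502996/ 5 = -1700599.20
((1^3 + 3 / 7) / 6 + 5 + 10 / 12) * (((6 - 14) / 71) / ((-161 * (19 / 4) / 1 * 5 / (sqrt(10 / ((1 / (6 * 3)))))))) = 0.00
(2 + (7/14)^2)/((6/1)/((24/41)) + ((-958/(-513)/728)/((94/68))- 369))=-0.01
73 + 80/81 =5993/81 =73.99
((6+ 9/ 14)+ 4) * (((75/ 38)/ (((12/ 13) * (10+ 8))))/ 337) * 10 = 242125/ 6454224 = 0.04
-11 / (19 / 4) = -44 / 19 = -2.32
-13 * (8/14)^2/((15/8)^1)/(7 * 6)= -832/15435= -0.05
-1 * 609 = -609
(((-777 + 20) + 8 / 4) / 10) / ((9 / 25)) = -3775 / 18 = -209.72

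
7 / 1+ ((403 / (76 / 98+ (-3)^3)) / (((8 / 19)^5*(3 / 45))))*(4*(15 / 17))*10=-11001368296457 / 17895424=-614758.74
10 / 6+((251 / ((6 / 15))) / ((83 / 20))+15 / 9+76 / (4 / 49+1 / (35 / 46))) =156110 / 747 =208.98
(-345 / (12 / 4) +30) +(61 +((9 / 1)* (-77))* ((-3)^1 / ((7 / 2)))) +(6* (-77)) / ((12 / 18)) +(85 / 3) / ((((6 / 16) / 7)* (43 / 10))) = -1 / 387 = -0.00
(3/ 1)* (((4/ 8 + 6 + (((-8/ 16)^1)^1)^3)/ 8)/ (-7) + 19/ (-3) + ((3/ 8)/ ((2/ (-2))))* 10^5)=-50408665/ 448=-112519.34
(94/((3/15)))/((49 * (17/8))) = 3760/833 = 4.51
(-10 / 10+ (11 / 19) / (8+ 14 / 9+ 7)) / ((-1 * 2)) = 1366 / 2831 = 0.48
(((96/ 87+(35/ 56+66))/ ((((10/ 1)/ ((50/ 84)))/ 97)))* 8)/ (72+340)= 7620805/ 1003632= 7.59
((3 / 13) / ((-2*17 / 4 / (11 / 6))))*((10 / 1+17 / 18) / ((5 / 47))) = -5.12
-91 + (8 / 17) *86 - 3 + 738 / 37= -21124 / 629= -33.58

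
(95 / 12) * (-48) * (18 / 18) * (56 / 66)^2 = -297920 / 1089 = -273.57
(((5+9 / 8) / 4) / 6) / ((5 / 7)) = 343 / 960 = 0.36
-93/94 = -0.99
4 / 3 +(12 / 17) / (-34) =1138 / 867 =1.31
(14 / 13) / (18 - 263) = -0.00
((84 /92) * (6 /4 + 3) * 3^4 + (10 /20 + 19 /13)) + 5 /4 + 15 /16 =336.95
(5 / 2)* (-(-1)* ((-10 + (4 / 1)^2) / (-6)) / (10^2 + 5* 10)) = -0.02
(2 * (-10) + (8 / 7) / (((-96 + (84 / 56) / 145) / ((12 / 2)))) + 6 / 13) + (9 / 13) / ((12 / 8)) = -16168664 / 844389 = -19.15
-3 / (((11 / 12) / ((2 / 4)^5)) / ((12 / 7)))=-27 / 154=-0.18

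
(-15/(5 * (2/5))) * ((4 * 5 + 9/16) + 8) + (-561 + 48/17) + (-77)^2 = 2805193/544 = 5156.60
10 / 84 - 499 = -498.88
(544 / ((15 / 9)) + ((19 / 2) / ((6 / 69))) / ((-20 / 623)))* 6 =-738417 / 40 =-18460.42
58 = 58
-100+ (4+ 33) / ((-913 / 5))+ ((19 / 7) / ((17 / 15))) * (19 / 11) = -10437270 / 108647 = -96.07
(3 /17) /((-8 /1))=-3 /136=-0.02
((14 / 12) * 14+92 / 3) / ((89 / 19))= 893 / 89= 10.03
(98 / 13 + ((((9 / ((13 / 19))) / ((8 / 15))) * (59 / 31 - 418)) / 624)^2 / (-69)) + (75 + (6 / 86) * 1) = 78.69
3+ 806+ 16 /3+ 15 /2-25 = 4781 /6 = 796.83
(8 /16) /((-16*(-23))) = 1 /736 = 0.00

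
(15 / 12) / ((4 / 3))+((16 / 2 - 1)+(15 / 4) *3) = 19.19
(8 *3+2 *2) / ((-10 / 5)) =-14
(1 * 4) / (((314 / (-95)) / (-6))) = 1140 / 157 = 7.26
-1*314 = -314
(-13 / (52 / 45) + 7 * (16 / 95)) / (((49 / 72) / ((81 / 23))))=-5579766 / 107065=-52.12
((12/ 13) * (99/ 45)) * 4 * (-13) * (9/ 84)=-11.31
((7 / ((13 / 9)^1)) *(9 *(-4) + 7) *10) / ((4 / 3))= -27405 / 26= -1054.04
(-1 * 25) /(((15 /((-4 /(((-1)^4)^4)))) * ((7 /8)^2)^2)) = 11.37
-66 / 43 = -1.53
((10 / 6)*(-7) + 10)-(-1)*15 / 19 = -50 / 57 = -0.88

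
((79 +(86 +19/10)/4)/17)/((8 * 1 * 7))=577/5440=0.11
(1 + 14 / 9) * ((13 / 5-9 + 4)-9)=-437 / 15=-29.13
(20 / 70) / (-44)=-1 / 154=-0.01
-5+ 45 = 40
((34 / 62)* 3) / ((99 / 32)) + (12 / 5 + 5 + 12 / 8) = 96487 / 10230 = 9.43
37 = 37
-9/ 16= -0.56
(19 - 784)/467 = -765/467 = -1.64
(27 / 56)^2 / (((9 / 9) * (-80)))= -729 / 250880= -0.00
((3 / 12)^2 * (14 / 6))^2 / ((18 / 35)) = 1715 / 41472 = 0.04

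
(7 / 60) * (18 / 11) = 21 / 110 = 0.19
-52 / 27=-1.93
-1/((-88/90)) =45/44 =1.02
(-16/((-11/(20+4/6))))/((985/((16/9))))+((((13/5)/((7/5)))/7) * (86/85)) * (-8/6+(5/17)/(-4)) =-76554229/236727414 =-0.32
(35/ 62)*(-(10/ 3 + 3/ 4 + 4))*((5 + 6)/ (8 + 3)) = -3395/ 744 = -4.56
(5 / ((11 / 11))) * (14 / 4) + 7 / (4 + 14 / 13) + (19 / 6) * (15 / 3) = 2291 / 66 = 34.71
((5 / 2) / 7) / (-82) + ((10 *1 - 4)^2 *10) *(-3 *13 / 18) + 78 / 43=-38414591 / 49364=-778.19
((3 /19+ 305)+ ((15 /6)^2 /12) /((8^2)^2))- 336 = -115211813 /3735552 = -30.84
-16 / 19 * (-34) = 544 / 19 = 28.63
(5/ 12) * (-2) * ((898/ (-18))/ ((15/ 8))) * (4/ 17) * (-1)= -7184/ 1377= -5.22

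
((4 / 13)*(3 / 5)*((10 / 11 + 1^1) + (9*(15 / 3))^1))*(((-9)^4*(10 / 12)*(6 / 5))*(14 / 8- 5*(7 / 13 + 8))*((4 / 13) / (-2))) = 43246070424 / 120835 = 357893.58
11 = 11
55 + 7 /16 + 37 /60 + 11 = 67.05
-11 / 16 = -0.69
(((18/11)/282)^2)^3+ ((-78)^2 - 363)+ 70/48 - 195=2533261237048766322467/458304899699005656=5527.46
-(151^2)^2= -519885601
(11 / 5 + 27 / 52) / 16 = 707 / 4160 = 0.17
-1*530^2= -280900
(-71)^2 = 5041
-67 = -67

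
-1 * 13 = -13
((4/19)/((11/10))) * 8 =320/209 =1.53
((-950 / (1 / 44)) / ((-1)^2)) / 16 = -5225 / 2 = -2612.50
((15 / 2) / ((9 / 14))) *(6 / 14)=5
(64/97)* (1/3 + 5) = 1024/291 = 3.52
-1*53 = -53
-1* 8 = -8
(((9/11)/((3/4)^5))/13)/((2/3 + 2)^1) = 128/1287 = 0.10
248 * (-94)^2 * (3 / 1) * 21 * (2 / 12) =23008944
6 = 6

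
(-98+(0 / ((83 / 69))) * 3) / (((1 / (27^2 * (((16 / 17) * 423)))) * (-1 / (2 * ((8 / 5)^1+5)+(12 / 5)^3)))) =1633328722368 / 2125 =768625281.11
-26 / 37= -0.70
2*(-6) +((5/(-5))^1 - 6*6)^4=1874149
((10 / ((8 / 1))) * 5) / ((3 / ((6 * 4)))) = 50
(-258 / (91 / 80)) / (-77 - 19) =215 / 91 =2.36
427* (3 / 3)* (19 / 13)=624.08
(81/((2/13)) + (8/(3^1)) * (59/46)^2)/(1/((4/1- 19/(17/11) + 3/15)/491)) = -8.75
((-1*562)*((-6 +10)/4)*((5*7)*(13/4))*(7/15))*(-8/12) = 178997/9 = 19888.56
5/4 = 1.25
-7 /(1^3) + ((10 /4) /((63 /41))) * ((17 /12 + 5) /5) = -1061 /216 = -4.91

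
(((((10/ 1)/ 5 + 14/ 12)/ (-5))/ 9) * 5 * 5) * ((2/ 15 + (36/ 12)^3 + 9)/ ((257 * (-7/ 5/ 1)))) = 25745/ 145719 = 0.18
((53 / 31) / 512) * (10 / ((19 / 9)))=0.02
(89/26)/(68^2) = 89/120224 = 0.00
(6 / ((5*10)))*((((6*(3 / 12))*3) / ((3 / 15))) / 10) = 27 / 100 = 0.27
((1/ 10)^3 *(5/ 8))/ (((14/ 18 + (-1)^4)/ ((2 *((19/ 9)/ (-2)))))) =-19/ 25600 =-0.00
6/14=3/7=0.43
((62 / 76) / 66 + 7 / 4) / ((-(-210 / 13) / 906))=433823 / 4389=98.84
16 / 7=2.29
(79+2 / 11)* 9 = 7839 / 11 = 712.64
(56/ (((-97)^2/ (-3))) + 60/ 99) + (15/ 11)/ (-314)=56924299/ 97496058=0.58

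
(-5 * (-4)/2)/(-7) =-10/7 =-1.43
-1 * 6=-6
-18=-18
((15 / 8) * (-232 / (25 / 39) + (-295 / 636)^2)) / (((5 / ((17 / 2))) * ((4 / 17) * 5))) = -1057076508887 / 1078656000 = -979.99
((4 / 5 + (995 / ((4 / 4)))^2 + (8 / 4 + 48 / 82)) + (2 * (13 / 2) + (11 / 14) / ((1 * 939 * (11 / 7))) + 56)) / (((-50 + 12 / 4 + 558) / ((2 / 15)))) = 381177592597 / 1475474175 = 258.34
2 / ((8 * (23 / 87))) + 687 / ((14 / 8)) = 253425 / 644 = 393.52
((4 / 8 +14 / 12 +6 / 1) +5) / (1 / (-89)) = -3382 / 3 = -1127.33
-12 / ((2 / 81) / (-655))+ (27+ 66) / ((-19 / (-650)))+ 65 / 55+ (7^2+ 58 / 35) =2352236402 / 7315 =321563.42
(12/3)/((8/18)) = 9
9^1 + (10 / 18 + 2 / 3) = 92 / 9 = 10.22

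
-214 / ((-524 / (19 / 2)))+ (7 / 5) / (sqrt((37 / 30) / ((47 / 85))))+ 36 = 7 * sqrt(177378) / 3145+ 20897 / 524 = 40.82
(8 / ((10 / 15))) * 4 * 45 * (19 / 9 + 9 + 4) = 32640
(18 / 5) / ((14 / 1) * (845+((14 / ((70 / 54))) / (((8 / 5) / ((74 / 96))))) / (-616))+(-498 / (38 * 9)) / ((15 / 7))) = 8667648 / 28480933589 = 0.00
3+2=5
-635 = -635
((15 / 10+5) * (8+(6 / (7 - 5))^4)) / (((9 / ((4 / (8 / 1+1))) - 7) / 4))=9256 / 53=174.64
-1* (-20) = 20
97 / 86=1.13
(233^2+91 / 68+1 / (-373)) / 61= 890.01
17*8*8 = 1088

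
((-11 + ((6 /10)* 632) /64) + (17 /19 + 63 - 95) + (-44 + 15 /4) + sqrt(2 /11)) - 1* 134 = -159927 /760 + sqrt(22) /11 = -210.00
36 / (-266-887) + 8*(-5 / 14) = -23312 / 8071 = -2.89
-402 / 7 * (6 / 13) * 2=-53.01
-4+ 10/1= 6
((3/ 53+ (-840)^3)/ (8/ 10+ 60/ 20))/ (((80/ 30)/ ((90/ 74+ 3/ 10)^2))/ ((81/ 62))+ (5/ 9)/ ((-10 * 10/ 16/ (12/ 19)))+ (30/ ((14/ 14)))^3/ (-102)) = 60060055962422609775/ 101608095264548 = 591095.19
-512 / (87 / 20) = -10240 / 87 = -117.70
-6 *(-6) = 36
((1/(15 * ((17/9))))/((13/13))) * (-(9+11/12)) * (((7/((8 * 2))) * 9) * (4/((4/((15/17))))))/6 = -441/2176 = -0.20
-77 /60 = -1.28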